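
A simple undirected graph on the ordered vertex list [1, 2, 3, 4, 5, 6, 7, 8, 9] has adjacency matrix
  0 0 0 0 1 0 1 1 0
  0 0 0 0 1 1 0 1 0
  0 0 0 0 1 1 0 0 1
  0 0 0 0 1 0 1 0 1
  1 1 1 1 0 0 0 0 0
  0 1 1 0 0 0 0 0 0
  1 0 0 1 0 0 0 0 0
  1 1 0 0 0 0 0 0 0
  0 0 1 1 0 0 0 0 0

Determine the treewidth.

3

A width-3 tree decomposition is:
Bags: B1 = {1, 4, 7, 8}  B2 = {1, 4, 5, 8}  B3 = {2, 4, 5, 8}  B4 = {2, 4, 5, 9}  B5 = {2, 3, 5, 9}  B6 = {2, 3, 6, 9}
Tree: B1–B2, B2–B3, B3–B4, B4–B5, B5–B6
Each bag holds 4 vertices, so the decomposition has width 3, which upper-bounds the treewidth. For the lower bound: the 4 vertex sets {1,7,8}, {4}, {5}, {2,3,6,9} are disjoint, each induces a connected subgraph, and every pair is joined by at least one edge of G. Contracting each set to a single vertex therefore yields K_{4} as a minor, and since treewidth is minor-monotone, tw(G) ≥ tw(K_{4}) = 3. Hence tw(G) = 3 exactly.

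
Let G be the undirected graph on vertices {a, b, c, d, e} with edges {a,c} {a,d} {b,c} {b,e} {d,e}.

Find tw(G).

A width-2 tree decomposition is:
Bags: B1 = {b, d, e}  B2 = {b, c, d}  B3 = {a, c, d}
Tree: B1–B2, B2–B3
Each bag holds 3 vertices, so the decomposition has width 2, which upper-bounds the treewidth. The edges d–e–b–c–a–d form a cycle, so G is not a tree and its treewidth is at least 2. Combining the bounds, tw(G) = 2.

2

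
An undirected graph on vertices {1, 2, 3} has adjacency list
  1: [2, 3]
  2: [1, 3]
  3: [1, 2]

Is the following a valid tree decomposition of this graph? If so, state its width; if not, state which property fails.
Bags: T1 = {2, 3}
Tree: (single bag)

A tree decomposition must satisfy three properties: every vertex lies in some bag; for every edge, both endpoints lie together in some bag; and for every vertex, the bags containing it form a connected subtree. Here vertex 1 appears in no bag, so the decomposition is invalid.

No — vertex 1 appears in no bag.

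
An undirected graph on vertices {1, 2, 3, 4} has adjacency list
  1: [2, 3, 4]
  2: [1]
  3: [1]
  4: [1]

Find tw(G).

A width-1 tree decomposition is:
Bags: B1 = {1, 4}  B2 = {1, 2}  B3 = {1, 3}
Tree: B1–B2, B2–B3
The largest bag has 2 vertices, giving width 1; this decomposition certifies tw(G) ≤ 1. Since G has at least one edge (e.g. 4–1), it is not an edgeless graph, so tw(G) ≥ 1. Combining the bounds, tw(G) = 1.

1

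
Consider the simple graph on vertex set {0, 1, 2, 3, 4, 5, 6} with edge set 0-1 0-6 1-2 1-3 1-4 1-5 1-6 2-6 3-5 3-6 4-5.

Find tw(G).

2

A width-2 tree decomposition is:
Bags: B1 = {1, 3, 6}  B2 = {1, 3, 5}  B3 = {1, 2, 6}  B4 = {0, 1, 6}  B5 = {1, 4, 5}
Tree: B1–B2, B1–B3, B3–B4, B2–B5
Each bag holds 3 vertices, so the decomposition has width 2, which upper-bounds the treewidth. For the lower bound, the 3 vertices {1, 4, 5} are pairwise adjacent, and any tree decomposition puts a clique entirely inside one bag — forcing width ≥ 2. Therefore the treewidth is 2.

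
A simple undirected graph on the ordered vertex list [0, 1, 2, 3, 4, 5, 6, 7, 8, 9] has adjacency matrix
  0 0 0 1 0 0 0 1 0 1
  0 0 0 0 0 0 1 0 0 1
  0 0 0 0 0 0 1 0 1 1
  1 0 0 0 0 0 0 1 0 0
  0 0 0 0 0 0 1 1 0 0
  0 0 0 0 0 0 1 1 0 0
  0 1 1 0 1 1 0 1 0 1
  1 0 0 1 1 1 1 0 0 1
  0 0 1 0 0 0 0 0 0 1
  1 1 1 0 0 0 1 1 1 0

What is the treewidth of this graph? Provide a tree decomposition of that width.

Treewidth 2.
Bags: B1 = {5, 6, 7}  B2 = {6, 7, 9}  B3 = {0, 7, 9}  B4 = {0, 3, 7}  B5 = {2, 6, 9}  B6 = {4, 6, 7}  B7 = {1, 6, 9}  B8 = {2, 8, 9}
Tree: B1–B2, B2–B3, B3–B4, B2–B5, B2–B6, B5–B7, B5–B8

The largest bag has 3 vertices, giving width 2; this decomposition certifies tw(G) ≤ 2. Conversely, {0, 7, 9} is a clique of size 3, and the vertices of any clique must share a bag in every tree decomposition; so some bag has ≥ 3 vertices and tw(G) ≥ 2. Hence tw(G) = 2 exactly.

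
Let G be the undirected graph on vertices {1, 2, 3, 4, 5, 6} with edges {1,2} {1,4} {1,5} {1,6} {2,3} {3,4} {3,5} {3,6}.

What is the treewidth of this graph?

A width-2 tree decomposition is:
Bags: B1 = {1, 3, 5}  B2 = {1, 2, 3}  B3 = {1, 3, 4}  B4 = {1, 3, 6}
Tree: B1–B2, B2–B3, B3–B4
The largest bag has 3 vertices, giving width 2; this decomposition certifies tw(G) ≤ 2. Since 3–5–1–2–3 is a cycle in G, G is not acyclic. Forests are exactly the graphs of treewidth ≤ 1, so tw(G) ≥ 2. Combining the bounds, tw(G) = 2.

2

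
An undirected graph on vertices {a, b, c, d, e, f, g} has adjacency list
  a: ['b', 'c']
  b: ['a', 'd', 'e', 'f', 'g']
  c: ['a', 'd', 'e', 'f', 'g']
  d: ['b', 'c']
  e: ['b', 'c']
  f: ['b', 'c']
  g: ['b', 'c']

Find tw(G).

2

A width-2 tree decomposition is:
Bags: B1 = {b, c, f}  B2 = {b, c, e}  B3 = {a, b, c}  B4 = {b, c, g}  B5 = {b, c, d}
Tree: B1–B2, B2–B3, B3–B4, B4–B5
Each bag holds 3 vertices, so the decomposition has width 2, which upper-bounds the treewidth. For the lower bound, G contains the cycle b–f–c–e–b, so G is not a forest; only forests have treewidth ≤ 1, hence tw(G) ≥ 2. Therefore the treewidth is 2.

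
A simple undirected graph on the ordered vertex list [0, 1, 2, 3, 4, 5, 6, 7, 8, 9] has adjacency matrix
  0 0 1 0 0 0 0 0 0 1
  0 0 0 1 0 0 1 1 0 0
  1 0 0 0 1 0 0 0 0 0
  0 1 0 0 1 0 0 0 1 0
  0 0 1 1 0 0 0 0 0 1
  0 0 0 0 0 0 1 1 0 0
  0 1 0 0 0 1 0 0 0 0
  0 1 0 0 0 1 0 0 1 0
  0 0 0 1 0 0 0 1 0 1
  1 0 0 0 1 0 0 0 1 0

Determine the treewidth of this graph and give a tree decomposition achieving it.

Treewidth 2.
One such decomposition:
Bags: B1 = {0, 2, 4}  B2 = {0, 4, 9}  B3 = {3, 4, 9}  B4 = {3, 8, 9}  B5 = {1, 3, 8}  B6 = {1, 7, 8}  B7 = {1, 6, 7}  B8 = {5, 6, 7}
Tree: B1–B2, B2–B3, B3–B4, B4–B5, B5–B6, B6–B7, B7–B8

The largest bag has 3 vertices, giving width 2; this decomposition certifies tw(G) ≤ 2. The edges 2–0–9–4–2 form a cycle, so G is not a tree and its treewidth is at least 2. Hence tw(G) = 2 exactly.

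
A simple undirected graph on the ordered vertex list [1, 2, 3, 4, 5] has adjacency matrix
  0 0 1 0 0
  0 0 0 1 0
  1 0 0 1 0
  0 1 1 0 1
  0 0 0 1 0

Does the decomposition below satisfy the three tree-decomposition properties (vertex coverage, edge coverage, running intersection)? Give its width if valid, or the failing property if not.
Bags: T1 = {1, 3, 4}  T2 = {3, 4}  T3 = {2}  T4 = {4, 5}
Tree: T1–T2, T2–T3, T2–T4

No — edge (4,2) lies in no bag.

A tree decomposition must satisfy three properties: every vertex lies in some bag; for every edge, both endpoints lie together in some bag; and for every vertex, the bags containing it form a connected subtree. Here edge (4,2) lies in no bag, so the decomposition is invalid.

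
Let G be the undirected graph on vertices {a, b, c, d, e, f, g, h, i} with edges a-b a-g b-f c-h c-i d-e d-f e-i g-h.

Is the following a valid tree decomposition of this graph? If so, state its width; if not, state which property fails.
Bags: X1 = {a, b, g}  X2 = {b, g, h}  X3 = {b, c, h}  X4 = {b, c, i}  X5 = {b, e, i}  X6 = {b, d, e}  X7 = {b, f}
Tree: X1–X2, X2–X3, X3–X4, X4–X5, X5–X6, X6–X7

No — edge (d,f) lies in no bag.

A tree decomposition must satisfy three properties: every vertex lies in some bag; for every edge, both endpoints lie together in some bag; and for every vertex, the bags containing it form a connected subtree. Here edge (d,f) lies in no bag, so the decomposition is invalid.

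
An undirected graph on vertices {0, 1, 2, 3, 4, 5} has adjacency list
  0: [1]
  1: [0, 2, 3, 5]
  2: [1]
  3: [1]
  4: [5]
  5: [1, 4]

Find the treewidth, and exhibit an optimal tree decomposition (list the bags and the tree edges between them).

Treewidth 1.
One optimal decomposition is:
Bags: B1 = {1, 5}  B2 = {1, 2}  B3 = {1, 3}  B4 = {0, 1}  B5 = {4, 5}
Tree: B1–B2, B2–B3, B1–B4, B1–B5

Each bag holds 2 vertices, so the decomposition has width 1, which upper-bounds the treewidth. G has an edge, so its treewidth is at least 1. Therefore the treewidth is 1.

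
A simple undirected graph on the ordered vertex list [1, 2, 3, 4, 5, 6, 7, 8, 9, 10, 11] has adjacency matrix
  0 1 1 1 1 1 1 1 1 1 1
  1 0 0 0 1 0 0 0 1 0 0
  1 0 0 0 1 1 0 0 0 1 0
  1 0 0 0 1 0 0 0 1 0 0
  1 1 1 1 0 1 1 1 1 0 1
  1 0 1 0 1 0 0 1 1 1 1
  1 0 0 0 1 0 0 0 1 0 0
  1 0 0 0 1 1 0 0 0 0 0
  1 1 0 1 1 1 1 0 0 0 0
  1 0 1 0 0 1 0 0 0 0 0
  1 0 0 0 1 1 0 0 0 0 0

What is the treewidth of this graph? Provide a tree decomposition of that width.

Treewidth 3.
One optimal decomposition is:
Bags: B1 = {1, 5, 6, 9}  B2 = {1, 5, 6, 11}  B3 = {1, 3, 5, 6}  B4 = {1, 5, 7, 9}  B5 = {1, 5, 6, 8}  B6 = {1, 3, 6, 10}  B7 = {1, 4, 5, 9}  B8 = {1, 2, 5, 9}
Tree: B1–B2, B2–B3, B1–B4, B3–B5, B3–B6, B1–B7, B4–B8

The largest bag has 4 vertices, giving width 3; this decomposition certifies tw(G) ≤ 3. For the lower bound, the 4 vertices {1, 3, 6, 10} are pairwise adjacent, and any tree decomposition puts a clique entirely inside one bag — forcing width ≥ 3. The upper and lower bounds meet at 3, so that is the treewidth.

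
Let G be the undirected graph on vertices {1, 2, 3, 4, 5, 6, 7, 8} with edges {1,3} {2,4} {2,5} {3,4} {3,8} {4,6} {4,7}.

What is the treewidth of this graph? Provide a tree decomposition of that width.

Each bag holds 2 vertices, so the decomposition has width 1, which upper-bounds the treewidth. Since G has at least one edge (e.g. 4–3), it is not an edgeless graph, so tw(G) ≥ 1. Hence tw(G) = 1 exactly.

Treewidth 1.
One optimal decomposition is:
Bags: B1 = {3, 4}  B2 = {2, 4}  B3 = {1, 3}  B4 = {4, 7}  B5 = {2, 5}  B6 = {4, 6}  B7 = {3, 8}
Tree: B1–B2, B1–B3, B1–B4, B2–B5, B1–B6, B1–B7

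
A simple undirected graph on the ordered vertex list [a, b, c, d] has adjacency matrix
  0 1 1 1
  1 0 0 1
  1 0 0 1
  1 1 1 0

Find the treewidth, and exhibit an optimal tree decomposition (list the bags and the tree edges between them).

Treewidth 2.
Bags: B1 = {a, c, d}  B2 = {a, b, d}
Tree: B1–B2

Every bag has size at most 3, so the width is 3 − 1 = 2 and tw(G) ≤ 2. For the lower bound, the 3 vertices {a, c, d} are pairwise adjacent, and any tree decomposition puts a clique entirely inside one bag — forcing width ≥ 2. Therefore the treewidth is 2.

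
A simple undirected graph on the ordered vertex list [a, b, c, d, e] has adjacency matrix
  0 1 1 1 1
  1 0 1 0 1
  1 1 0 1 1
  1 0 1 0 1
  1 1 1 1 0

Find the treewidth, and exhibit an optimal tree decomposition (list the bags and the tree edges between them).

Each bag holds 4 vertices, so the decomposition has width 3, which upper-bounds the treewidth. Conversely, {a, c, d, e} is a clique of size 4, and the vertices of any clique must share a bag in every tree decomposition; so some bag has ≥ 4 vertices and tw(G) ≥ 3. Combining the bounds, tw(G) = 3.

Treewidth 3.
One optimal decomposition is:
Bags: B1 = {a, c, d, e}  B2 = {a, b, c, e}
Tree: B1–B2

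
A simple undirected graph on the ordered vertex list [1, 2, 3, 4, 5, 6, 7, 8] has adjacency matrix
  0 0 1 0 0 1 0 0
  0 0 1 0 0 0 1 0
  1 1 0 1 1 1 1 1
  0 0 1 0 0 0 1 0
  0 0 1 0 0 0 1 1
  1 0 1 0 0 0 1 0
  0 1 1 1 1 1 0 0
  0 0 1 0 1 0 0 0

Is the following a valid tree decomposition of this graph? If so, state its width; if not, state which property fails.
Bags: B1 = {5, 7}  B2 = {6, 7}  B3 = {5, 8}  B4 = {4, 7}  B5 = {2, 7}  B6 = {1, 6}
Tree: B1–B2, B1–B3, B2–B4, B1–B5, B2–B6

A tree decomposition must satisfy three properties: every vertex lies in some bag; for every edge, both endpoints lie together in some bag; and for every vertex, the bags containing it form a connected subtree. Here vertex 3 appears in no bag, so the decomposition is invalid.

No — vertex 3 appears in no bag.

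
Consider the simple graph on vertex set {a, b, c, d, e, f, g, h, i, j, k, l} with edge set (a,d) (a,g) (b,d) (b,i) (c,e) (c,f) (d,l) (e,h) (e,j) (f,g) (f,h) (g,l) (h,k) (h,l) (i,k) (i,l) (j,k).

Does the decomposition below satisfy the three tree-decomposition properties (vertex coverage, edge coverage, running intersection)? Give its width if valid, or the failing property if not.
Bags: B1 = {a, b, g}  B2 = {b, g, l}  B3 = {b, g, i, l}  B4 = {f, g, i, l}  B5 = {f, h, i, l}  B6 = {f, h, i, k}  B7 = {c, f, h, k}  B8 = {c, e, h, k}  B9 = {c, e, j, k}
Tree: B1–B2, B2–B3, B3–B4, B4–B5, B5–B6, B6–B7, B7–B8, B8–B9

No — vertex d appears in no bag.

A tree decomposition must satisfy three properties: every vertex lies in some bag; for every edge, both endpoints lie together in some bag; and for every vertex, the bags containing it form a connected subtree. Here vertex d appears in no bag, so the decomposition is invalid.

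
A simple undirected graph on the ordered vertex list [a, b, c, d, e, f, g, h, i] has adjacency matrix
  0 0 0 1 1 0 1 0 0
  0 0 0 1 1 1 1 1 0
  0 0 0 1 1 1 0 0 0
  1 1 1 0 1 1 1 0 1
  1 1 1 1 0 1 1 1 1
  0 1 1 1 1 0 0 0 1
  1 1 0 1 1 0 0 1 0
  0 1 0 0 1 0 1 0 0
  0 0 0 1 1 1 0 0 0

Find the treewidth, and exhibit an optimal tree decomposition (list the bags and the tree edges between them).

Treewidth 3.
One such decomposition:
Bags: B1 = {b, d, e, g}  B2 = {a, d, e, g}  B3 = {b, d, e, f}  B4 = {d, e, f, i}  B5 = {b, e, g, h}  B6 = {c, d, e, f}
Tree: B1–B2, B1–B3, B3–B4, B1–B5, B4–B6

Each bag holds 4 vertices, so the decomposition has width 3, which upper-bounds the treewidth. Conversely, {a, d, e, g} is a clique of size 4, and the vertices of any clique must share a bag in every tree decomposition; so some bag has ≥ 4 vertices and tw(G) ≥ 3. Hence tw(G) = 3 exactly.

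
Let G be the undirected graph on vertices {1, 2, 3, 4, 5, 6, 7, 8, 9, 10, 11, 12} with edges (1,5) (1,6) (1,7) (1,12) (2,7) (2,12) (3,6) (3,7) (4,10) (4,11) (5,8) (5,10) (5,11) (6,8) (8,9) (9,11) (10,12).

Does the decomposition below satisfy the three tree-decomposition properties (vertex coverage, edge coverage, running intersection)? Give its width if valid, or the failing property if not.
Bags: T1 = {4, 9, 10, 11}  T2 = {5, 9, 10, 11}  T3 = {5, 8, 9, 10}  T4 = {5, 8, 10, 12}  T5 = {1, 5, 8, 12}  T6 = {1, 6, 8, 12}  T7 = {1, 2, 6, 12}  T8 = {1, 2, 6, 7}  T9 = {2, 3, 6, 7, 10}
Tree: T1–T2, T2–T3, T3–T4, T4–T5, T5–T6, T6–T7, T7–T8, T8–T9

A tree decomposition must satisfy three properties: every vertex lies in some bag; for every edge, both endpoints lie together in some bag; and for every vertex, the bags containing it form a connected subtree. Here bags containing vertex 10 are not connected in the tree, so the decomposition is invalid.

No — bags containing vertex 10 are not connected in the tree.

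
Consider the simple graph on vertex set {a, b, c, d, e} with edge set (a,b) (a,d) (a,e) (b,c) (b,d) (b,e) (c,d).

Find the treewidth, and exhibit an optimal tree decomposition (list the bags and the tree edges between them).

Every bag has size at most 3, so the width is 3 − 1 = 2 and tw(G) ≤ 2. For the lower bound, the 3 vertices {b, c, d} are pairwise adjacent, and any tree decomposition puts a clique entirely inside one bag — forcing width ≥ 2. Therefore the treewidth is 2.

Treewidth 2.
One optimal decomposition is:
Bags: B1 = {a, b, e}  B2 = {a, b, d}  B3 = {b, c, d}
Tree: B1–B2, B2–B3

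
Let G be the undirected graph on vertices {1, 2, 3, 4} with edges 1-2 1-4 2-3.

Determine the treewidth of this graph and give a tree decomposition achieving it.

Treewidth 1.
One such decomposition:
Bags: B1 = {1, 4}  B2 = {1, 2}  B3 = {2, 3}
Tree: B1–B2, B2–B3

Each bag holds 2 vertices, so the decomposition has width 1, which upper-bounds the treewidth. Since G has at least one edge (e.g. 4–1), it is not an edgeless graph, so tw(G) ≥ 1. Combining the bounds, tw(G) = 1.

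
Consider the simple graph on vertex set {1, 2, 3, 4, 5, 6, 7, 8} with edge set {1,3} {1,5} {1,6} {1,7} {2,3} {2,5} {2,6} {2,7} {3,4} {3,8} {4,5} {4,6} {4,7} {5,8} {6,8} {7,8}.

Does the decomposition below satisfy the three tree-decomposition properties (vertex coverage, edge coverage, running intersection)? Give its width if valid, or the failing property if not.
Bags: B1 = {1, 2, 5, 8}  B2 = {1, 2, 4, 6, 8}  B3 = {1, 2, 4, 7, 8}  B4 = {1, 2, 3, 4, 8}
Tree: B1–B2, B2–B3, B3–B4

No — edge (4,5) lies in no bag.

A tree decomposition must satisfy three properties: every vertex lies in some bag; for every edge, both endpoints lie together in some bag; and for every vertex, the bags containing it form a connected subtree. Here edge (4,5) lies in no bag, so the decomposition is invalid.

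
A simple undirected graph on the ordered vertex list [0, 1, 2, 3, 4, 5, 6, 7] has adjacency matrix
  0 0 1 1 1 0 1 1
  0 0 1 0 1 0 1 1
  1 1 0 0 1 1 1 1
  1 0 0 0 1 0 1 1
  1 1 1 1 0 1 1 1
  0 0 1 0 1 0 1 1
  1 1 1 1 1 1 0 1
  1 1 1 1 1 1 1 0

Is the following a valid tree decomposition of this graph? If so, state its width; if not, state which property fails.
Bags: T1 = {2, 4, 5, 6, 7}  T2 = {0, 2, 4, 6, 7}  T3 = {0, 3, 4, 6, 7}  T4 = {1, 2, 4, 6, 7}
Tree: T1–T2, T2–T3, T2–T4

Checking the three conditions: (i) the bags cover all of {0, 1, 2, 3, 4, 5, 6, 7}; (ii) for each edge, some bag contains both endpoints; (iii) the bags containing any fixed vertex form a subtree. All hold, so the decomposition is valid with width 5 − 1 = 4.

Yes; width 4.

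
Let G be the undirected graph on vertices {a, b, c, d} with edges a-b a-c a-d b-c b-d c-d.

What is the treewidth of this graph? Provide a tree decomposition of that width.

A single bag containing all 4 vertices is trivially a valid decomposition of width 3. On the other hand G contains the 4-clique {a, b, c, d}. A clique must lie in a single bag of any decomposition, so no decomposition can have width below 3. The upper and lower bounds meet at 3, so that is the treewidth.

Treewidth 3.
One optimal decomposition is:
Bags: B1 = {a, b, c, d}
Tree: (single bag)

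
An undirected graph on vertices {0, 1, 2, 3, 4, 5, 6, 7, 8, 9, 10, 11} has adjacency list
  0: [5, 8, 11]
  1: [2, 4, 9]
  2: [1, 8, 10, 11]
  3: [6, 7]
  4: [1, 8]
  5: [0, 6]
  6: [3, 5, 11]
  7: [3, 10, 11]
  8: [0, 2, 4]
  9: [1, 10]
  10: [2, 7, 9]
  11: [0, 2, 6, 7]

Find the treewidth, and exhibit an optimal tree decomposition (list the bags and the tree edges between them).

The largest bag has 4 vertices, giving width 3; this decomposition certifies tw(G) ≤ 3. For the lower bound: the 4 vertex sets {3,5,6}, {0}, {11}, {2,7,8,10} are disjoint, each induces a connected subgraph, and every pair is joined by at least one edge of G. Contracting each set to a single vertex therefore yields K_{4} as a minor, and since treewidth is minor-monotone, tw(G) ≥ tw(K_{4}) = 3. The upper and lower bounds meet at 3, so that is the treewidth.

Treewidth 3.
Bags: B1 = {0, 3, 5, 6}  B2 = {0, 3, 6, 11}  B3 = {0, 3, 7, 11}  B4 = {0, 7, 8, 11}  B5 = {2, 7, 8, 11}  B6 = {2, 7, 8, 10}  B7 = {2, 4, 8, 10}  B8 = {1, 2, 4, 10}  B9 = {1, 4, 9, 10}
Tree: B1–B2, B2–B3, B3–B4, B4–B5, B5–B6, B6–B7, B7–B8, B8–B9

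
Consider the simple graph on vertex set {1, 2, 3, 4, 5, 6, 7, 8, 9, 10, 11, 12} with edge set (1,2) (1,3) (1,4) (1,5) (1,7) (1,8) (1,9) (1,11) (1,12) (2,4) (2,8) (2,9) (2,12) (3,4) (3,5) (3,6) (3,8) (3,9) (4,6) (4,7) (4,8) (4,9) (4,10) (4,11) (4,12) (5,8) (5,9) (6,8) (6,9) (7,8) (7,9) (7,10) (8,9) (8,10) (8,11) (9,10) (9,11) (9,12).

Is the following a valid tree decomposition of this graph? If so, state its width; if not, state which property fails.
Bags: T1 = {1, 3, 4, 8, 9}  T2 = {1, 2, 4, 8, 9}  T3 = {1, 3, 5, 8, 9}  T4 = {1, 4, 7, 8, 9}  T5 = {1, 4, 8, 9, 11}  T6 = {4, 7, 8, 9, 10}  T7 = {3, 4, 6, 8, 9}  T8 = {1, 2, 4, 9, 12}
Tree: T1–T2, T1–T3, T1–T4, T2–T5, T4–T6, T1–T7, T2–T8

Checking the three conditions: (i) the bags cover all of {1, 2, 3, 4, 5, 6, 7, 8, 9, 10, 11, 12}; (ii) for each edge, some bag contains both endpoints; (iii) the bags containing any fixed vertex form a subtree. All hold, so the decomposition is valid with width 5 − 1 = 4.

Yes; width 4.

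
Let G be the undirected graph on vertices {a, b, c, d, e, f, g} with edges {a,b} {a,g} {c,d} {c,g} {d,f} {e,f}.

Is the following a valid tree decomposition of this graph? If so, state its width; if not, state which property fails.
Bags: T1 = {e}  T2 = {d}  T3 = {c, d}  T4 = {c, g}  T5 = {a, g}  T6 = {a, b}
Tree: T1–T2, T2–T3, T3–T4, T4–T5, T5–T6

No — vertex f appears in no bag.

A tree decomposition must satisfy three properties: every vertex lies in some bag; for every edge, both endpoints lie together in some bag; and for every vertex, the bags containing it form a connected subtree. Here vertex f appears in no bag, so the decomposition is invalid.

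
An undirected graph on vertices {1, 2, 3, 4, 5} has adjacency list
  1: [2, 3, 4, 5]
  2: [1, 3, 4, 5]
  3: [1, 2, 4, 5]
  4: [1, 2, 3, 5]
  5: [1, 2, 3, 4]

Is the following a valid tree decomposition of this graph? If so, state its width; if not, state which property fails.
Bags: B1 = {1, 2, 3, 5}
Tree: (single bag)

A tree decomposition must satisfy three properties: every vertex lies in some bag; for every edge, both endpoints lie together in some bag; and for every vertex, the bags containing it form a connected subtree. Here vertex 4 appears in no bag, so the decomposition is invalid.

No — vertex 4 appears in no bag.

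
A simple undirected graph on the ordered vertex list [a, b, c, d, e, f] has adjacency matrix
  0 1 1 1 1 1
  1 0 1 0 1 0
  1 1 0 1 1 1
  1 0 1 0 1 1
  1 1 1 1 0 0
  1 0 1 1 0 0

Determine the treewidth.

A width-3 tree decomposition is:
Bags: B1 = {a, c, d, e}  B2 = {a, b, c, e}  B3 = {a, c, d, f}
Tree: B1–B2, B1–B3
Each bag holds 4 vertices, so the decomposition has width 3, which upper-bounds the treewidth. For the lower bound, the 4 vertices {a, c, d, e} are pairwise adjacent, and any tree decomposition puts a clique entirely inside one bag — forcing width ≥ 3. Combining the bounds, tw(G) = 3.

3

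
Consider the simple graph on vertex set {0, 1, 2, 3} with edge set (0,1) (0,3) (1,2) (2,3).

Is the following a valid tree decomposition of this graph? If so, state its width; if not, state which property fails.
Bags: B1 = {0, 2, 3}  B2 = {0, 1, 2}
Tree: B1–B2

Yes; width 2.

Vertex coverage: the bags together contain {0, 1, 2, 3}, the full vertex set. Edge coverage: each edge of G has both endpoints in at least one bag. Running intersection: for every vertex, the bags containing it form a connected subtree. All three properties hold, so this is a valid tree decomposition of width max|bag| − 1 = 2, and hence tw(G) ≤ 2.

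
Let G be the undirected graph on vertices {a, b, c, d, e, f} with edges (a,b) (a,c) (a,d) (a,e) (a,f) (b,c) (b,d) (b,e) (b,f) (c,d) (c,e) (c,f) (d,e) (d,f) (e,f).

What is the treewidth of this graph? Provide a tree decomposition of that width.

A single bag containing all 6 vertices is trivially a valid decomposition of width 5. For the lower bound, the 6 vertices {a, b, c, d, e, f} are pairwise adjacent, and any tree decomposition puts a clique entirely inside one bag — forcing width ≥ 5. The upper and lower bounds meet at 5, so that is the treewidth.

Treewidth 5.
Bags: B1 = {a, b, c, d, e, f}
Tree: (single bag)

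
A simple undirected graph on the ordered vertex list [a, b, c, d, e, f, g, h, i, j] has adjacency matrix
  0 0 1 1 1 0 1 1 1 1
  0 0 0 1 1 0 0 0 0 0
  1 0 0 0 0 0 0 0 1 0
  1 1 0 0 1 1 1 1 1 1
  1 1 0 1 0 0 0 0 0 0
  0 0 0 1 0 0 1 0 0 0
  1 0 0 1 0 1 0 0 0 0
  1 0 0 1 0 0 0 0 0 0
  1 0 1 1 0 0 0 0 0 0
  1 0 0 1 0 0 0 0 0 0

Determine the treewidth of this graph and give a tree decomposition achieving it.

The largest bag has 3 vertices, giving width 2; this decomposition certifies tw(G) ≤ 2. For the lower bound, the 3 vertices {a, d, g} are pairwise adjacent, and any tree decomposition puts a clique entirely inside one bag — forcing width ≥ 2. The upper and lower bounds meet at 2, so that is the treewidth.

Treewidth 2.
Bags: B1 = {a, d, j}  B2 = {a, d, h}  B3 = {a, d, e}  B4 = {b, d, e}  B5 = {a, d, g}  B6 = {a, d, i}  B7 = {d, f, g}  B8 = {a, c, i}
Tree: B1–B2, B1–B3, B3–B4, B2–B5, B2–B6, B5–B7, B6–B8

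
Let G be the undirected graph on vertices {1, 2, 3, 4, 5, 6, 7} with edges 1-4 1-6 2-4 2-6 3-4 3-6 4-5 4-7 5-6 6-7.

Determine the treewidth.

2

A width-2 tree decomposition is:
Bags: B1 = {4, 5, 6}  B2 = {2, 4, 6}  B3 = {4, 6, 7}  B4 = {3, 4, 6}  B5 = {1, 4, 6}
Tree: B1–B2, B2–B3, B3–B4, B4–B5
The largest bag has 3 vertices, giving width 2; this decomposition certifies tw(G) ≤ 2. For the lower bound, G contains the cycle 4–5–6–2–4, so G is not a forest; only forests have treewidth ≤ 1, hence tw(G) ≥ 2. Hence tw(G) = 2 exactly.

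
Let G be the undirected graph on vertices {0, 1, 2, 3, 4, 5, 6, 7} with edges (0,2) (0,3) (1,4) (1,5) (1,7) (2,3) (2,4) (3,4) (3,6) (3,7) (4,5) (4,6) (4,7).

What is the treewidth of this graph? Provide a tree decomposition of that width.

Each bag holds 3 vertices, so the decomposition has width 2, which upper-bounds the treewidth. For the lower bound, the 3 vertices {0, 2, 3} are pairwise adjacent, and any tree decomposition puts a clique entirely inside one bag — forcing width ≥ 2. Therefore the treewidth is 2.

Treewidth 2.
One such decomposition:
Bags: B1 = {1, 4, 7}  B2 = {3, 4, 7}  B3 = {3, 4, 6}  B4 = {1, 4, 5}  B5 = {2, 3, 4}  B6 = {0, 2, 3}
Tree: B1–B2, B2–B3, B1–B4, B2–B5, B5–B6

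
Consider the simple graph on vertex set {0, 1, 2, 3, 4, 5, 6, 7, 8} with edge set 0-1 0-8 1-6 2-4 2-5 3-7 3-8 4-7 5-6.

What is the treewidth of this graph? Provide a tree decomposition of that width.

Each bag holds 3 vertices, so the decomposition has width 2, which upper-bounds the treewidth. For the lower bound, G contains the cycle 5–2–4–7–3–8–0–1–6–5, so G is not a forest; only forests have treewidth ≤ 1, hence tw(G) ≥ 2. Therefore the treewidth is 2.

Treewidth 2.
Bags: B1 = {2, 4, 5}  B2 = {4, 5, 7}  B3 = {3, 5, 7}  B4 = {3, 5, 8}  B5 = {0, 5, 8}  B6 = {0, 1, 5}  B7 = {1, 5, 6}
Tree: B1–B2, B2–B3, B3–B4, B4–B5, B5–B6, B6–B7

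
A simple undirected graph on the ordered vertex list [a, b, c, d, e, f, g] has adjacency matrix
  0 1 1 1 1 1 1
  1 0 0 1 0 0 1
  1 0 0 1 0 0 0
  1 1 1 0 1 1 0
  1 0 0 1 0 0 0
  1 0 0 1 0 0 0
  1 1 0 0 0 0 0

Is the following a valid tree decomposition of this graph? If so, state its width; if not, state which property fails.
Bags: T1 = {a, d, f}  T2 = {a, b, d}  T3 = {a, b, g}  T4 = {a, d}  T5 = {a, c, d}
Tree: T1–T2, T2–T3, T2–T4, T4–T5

No — vertex e appears in no bag.

A tree decomposition must satisfy three properties: every vertex lies in some bag; for every edge, both endpoints lie together in some bag; and for every vertex, the bags containing it form a connected subtree. Here vertex e appears in no bag, so the decomposition is invalid.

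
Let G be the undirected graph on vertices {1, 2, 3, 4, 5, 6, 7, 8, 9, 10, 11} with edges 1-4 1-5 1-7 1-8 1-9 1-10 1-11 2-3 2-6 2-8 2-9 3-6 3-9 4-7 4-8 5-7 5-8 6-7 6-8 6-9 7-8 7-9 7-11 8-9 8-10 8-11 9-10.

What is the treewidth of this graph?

3

A width-3 tree decomposition is:
Bags: B1 = {2, 6, 8, 9}  B2 = {2, 3, 6, 9}  B3 = {6, 7, 8, 9}  B4 = {1, 7, 8, 9}  B5 = {1, 5, 7, 8}  B6 = {1, 4, 7, 8}  B7 = {1, 8, 9, 10}  B8 = {1, 7, 8, 11}
Tree: B1–B2, B1–B3, B3–B4, B4–B5, B5–B6, B4–B7, B6–B8
Every bag has size at most 4, so the width is 4 − 1 = 3 and tw(G) ≤ 3. For the lower bound, the 4 vertices {1, 8, 9, 10} are pairwise adjacent, and any tree decomposition puts a clique entirely inside one bag — forcing width ≥ 3. Combining the bounds, tw(G) = 3.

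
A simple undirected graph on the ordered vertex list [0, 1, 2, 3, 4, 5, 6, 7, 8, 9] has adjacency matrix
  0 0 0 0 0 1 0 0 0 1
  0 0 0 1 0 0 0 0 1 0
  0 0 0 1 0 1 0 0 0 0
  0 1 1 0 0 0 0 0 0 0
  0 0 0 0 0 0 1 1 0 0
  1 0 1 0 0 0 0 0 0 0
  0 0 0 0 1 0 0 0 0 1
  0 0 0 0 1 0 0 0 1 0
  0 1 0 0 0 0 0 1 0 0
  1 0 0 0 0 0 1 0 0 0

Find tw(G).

2

A width-2 tree decomposition is:
Bags: B1 = {1, 2, 3}  B2 = {1, 2, 5}  B3 = {0, 1, 5}  B4 = {0, 1, 9}  B5 = {1, 6, 9}  B6 = {1, 4, 6}  B7 = {1, 4, 7}  B8 = {1, 7, 8}
Tree: B1–B2, B2–B3, B3–B4, B4–B5, B5–B6, B6–B7, B7–B8
Every bag has size at most 3, so the width is 3 − 1 = 2 and tw(G) ≤ 2. For the lower bound, G contains the cycle 1–3–2–5–0–9–6–4–7–8–1, so G is not a forest; only forests have treewidth ≤ 1, hence tw(G) ≥ 2. Hence tw(G) = 2 exactly.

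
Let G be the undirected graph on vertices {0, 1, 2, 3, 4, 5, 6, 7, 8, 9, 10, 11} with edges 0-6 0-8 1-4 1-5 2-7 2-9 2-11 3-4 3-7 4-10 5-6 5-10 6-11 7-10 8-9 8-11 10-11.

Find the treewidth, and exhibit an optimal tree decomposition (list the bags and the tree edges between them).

Each bag holds 4 vertices, so the decomposition has width 3, which upper-bounds the treewidth. For the lower bound: the 4 vertex sets {1,3,4}, {5}, {10}, {2,6,7,11} are disjoint, each induces a connected subgraph, and every pair is joined by at least one edge of G. Contracting each set to a single vertex therefore yields K_{4} as a minor, and since treewidth is minor-monotone, tw(G) ≥ tw(K_{4}) = 3. Combining the bounds, tw(G) = 3.

Treewidth 3.
One optimal decomposition is:
Bags: B1 = {1, 3, 4, 5}  B2 = {3, 4, 5, 10}  B3 = {3, 5, 7, 10}  B4 = {5, 6, 7, 10}  B5 = {6, 7, 10, 11}  B6 = {2, 6, 7, 11}  B7 = {0, 2, 6, 11}  B8 = {0, 2, 8, 11}  B9 = {0, 2, 8, 9}
Tree: B1–B2, B2–B3, B3–B4, B4–B5, B5–B6, B6–B7, B7–B8, B8–B9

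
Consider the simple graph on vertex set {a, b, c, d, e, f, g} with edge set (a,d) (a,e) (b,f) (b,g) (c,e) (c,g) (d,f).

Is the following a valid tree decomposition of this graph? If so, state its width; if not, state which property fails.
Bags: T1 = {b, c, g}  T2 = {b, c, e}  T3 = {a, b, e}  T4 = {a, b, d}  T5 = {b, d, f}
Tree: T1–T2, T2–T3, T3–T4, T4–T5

Yes; width 2.

Every vertex of G appears in some bag (union = {a, b, c, d, e, f, g}); every edge is covered by a bag; and for each vertex v the set of bags containing v is connected in the bag tree. The decomposition is therefore valid. The largest bag has 3 vertices, so the width is 2.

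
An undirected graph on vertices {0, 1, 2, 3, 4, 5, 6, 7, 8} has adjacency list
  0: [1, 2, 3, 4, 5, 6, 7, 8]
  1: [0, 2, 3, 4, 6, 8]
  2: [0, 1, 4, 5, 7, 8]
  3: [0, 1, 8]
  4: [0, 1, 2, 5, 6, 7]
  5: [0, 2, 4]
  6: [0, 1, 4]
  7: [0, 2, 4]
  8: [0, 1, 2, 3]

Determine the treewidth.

3

A width-3 tree decomposition is:
Bags: B1 = {0, 1, 2, 8}  B2 = {0, 1, 3, 8}  B3 = {0, 1, 2, 4}  B4 = {0, 2, 4, 7}  B5 = {0, 2, 4, 5}  B6 = {0, 1, 4, 6}
Tree: B1–B2, B1–B3, B3–B4, B4–B5, B3–B6
Every bag has size at most 4, so the width is 4 − 1 = 3 and tw(G) ≤ 3. For the lower bound, the 4 vertices {0, 1, 2, 8} are pairwise adjacent, and any tree decomposition puts a clique entirely inside one bag — forcing width ≥ 3. Combining the bounds, tw(G) = 3.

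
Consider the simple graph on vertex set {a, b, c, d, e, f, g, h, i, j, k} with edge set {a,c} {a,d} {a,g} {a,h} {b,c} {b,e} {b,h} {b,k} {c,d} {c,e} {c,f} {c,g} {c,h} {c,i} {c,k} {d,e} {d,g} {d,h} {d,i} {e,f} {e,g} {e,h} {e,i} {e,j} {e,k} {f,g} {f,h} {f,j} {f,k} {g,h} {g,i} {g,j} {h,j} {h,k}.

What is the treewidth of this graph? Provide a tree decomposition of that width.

Treewidth 4.
Bags: B1 = {e, f, g, h, j}  B2 = {c, e, f, g, h}  B3 = {c, d, e, g, h}  B4 = {a, c, d, g, h}  B5 = {c, d, e, g, i}  B6 = {c, e, f, h, k}  B7 = {b, c, e, h, k}
Tree: B1–B2, B2–B3, B3–B4, B3–B5, B2–B6, B6–B7

Every bag has size at most 5, so the width is 5 − 1 = 4 and tw(G) ≤ 4. For the lower bound, the 5 vertices {e, f, g, h, j} are pairwise adjacent, and any tree decomposition puts a clique entirely inside one bag — forcing width ≥ 4. The upper and lower bounds meet at 4, so that is the treewidth.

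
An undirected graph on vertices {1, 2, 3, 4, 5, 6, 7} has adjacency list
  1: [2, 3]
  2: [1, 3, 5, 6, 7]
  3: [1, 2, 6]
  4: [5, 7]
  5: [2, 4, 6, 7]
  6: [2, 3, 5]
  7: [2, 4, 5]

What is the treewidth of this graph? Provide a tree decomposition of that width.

Treewidth 2.
One optimal decomposition is:
Bags: B1 = {2, 5, 6}  B2 = {2, 3, 6}  B3 = {2, 5, 7}  B4 = {1, 2, 3}  B5 = {4, 5, 7}
Tree: B1–B2, B1–B3, B2–B4, B3–B5

Every bag has size at most 3, so the width is 3 − 1 = 2 and tw(G) ≤ 2. For the lower bound, the 3 vertices {1, 2, 3} are pairwise adjacent, and any tree decomposition puts a clique entirely inside one bag — forcing width ≥ 2. Combining the bounds, tw(G) = 2.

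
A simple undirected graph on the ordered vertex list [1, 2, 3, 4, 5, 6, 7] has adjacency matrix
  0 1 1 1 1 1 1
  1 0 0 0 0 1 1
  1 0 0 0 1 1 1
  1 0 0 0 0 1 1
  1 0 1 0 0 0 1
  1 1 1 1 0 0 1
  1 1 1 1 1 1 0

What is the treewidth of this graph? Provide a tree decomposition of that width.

Treewidth 3.
One optimal decomposition is:
Bags: B1 = {1, 4, 6, 7}  B2 = {1, 2, 6, 7}  B3 = {1, 3, 6, 7}  B4 = {1, 3, 5, 7}
Tree: B1–B2, B1–B3, B3–B4

Every bag has size at most 4, so the width is 4 − 1 = 3 and tw(G) ≤ 3. For the lower bound, the 4 vertices {1, 3, 5, 7} are pairwise adjacent, and any tree decomposition puts a clique entirely inside one bag — forcing width ≥ 3. Combining the bounds, tw(G) = 3.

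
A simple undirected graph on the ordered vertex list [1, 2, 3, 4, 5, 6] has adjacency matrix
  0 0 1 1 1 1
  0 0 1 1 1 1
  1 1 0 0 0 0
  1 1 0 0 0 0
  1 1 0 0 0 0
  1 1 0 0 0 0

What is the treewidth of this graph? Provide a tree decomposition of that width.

The largest bag has 3 vertices, giving width 2; this decomposition certifies tw(G) ≤ 2. For the lower bound, G contains the cycle 1–6–2–4–1, so G is not a forest; only forests have treewidth ≤ 1, hence tw(G) ≥ 2. Therefore the treewidth is 2.

Treewidth 2.
Bags: B1 = {1, 2, 6}  B2 = {1, 2, 4}  B3 = {1, 2, 5}  B4 = {1, 2, 3}
Tree: B1–B2, B2–B3, B3–B4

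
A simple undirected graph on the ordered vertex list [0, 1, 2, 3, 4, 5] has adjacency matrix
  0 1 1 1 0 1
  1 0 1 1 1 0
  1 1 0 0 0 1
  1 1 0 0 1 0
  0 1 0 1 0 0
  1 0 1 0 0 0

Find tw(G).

A width-2 tree decomposition is:
Bags: B1 = {1, 3, 4}  B2 = {0, 1, 3}  B3 = {0, 1, 2}  B4 = {0, 2, 5}
Tree: B1–B2, B2–B3, B3–B4
Each bag holds 3 vertices, so the decomposition has width 2, which upper-bounds the treewidth. For the lower bound, the 3 vertices {0, 1, 2} are pairwise adjacent, and any tree decomposition puts a clique entirely inside one bag — forcing width ≥ 2. Hence tw(G) = 2 exactly.

2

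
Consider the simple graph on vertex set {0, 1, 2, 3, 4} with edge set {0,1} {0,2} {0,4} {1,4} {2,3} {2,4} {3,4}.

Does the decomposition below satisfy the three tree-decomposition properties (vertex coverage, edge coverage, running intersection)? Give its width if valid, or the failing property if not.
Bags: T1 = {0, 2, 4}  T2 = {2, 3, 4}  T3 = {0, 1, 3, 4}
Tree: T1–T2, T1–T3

A tree decomposition must satisfy three properties: every vertex lies in some bag; for every edge, both endpoints lie together in some bag; and for every vertex, the bags containing it form a connected subtree. Here bags containing vertex 3 are not connected in the tree, so the decomposition is invalid.

No — bags containing vertex 3 are not connected in the tree.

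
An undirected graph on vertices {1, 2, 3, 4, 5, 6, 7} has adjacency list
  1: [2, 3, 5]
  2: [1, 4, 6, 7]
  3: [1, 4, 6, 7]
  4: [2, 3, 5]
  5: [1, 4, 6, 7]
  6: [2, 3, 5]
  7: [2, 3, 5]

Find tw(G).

3

A width-3 tree decomposition is:
Bags: B1 = {2, 3, 4, 5}  B2 = {2, 3, 5, 7}  B3 = {2, 3, 5, 6}  B4 = {1, 2, 3, 5}
Tree: B1–B2, B2–B3, B3–B4
Every bag has size at most 4, so the width is 4 − 1 = 3 and tw(G) ≤ 3. For the lower bound: the 4 vertex sets {4,5}, {2,7}, {3}, {6} are disjoint, each induces a connected subgraph, and every pair is joined by at least one edge of G. Contracting each set to a single vertex therefore yields K_{4} as a minor, and since treewidth is minor-monotone, tw(G) ≥ tw(K_{4}) = 3. The upper and lower bounds meet at 3, so that is the treewidth.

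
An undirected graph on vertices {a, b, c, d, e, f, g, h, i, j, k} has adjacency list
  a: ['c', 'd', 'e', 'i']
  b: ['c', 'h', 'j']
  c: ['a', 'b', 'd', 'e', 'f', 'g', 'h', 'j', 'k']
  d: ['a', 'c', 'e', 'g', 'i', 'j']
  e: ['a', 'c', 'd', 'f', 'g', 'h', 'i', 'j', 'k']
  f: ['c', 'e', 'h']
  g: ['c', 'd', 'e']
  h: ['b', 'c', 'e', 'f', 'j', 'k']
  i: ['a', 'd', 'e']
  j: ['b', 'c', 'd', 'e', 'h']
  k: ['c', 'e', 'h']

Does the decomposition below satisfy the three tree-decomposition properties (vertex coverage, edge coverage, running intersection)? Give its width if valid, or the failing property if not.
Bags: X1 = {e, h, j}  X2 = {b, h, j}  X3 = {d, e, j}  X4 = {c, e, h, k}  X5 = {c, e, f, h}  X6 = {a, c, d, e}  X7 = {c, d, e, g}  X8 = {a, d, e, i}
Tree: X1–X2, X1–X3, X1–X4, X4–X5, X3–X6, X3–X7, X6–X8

No — edge (c,j) lies in no bag.

A tree decomposition must satisfy three properties: every vertex lies in some bag; for every edge, both endpoints lie together in some bag; and for every vertex, the bags containing it form a connected subtree. Here edge (c,j) lies in no bag, so the decomposition is invalid.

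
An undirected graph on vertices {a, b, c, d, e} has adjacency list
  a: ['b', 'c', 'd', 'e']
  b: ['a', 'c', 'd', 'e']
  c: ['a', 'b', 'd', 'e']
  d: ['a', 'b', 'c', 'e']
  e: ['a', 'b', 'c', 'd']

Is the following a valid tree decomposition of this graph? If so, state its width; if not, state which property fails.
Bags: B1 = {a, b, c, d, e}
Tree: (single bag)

Yes; width 4.

Checking the three conditions: (i) the bags cover all of {a, b, c, d, e}; (ii) for each edge, some bag contains both endpoints; (iii) the bags containing any fixed vertex form a subtree. All hold, so the decomposition is valid with width 5 − 1 = 4.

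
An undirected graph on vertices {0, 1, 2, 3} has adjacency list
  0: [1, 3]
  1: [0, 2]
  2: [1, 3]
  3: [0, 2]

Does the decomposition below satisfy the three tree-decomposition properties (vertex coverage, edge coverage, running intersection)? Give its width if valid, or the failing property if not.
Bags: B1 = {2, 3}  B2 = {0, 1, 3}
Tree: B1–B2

No — edge (1,2) lies in no bag.

A tree decomposition must satisfy three properties: every vertex lies in some bag; for every edge, both endpoints lie together in some bag; and for every vertex, the bags containing it form a connected subtree. Here edge (1,2) lies in no bag, so the decomposition is invalid.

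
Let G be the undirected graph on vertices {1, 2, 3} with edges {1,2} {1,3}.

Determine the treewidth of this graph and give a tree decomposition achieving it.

Treewidth 1.
One optimal decomposition is:
Bags: B1 = {1, 2}  B2 = {1, 3}
Tree: B1–B2

Each bag holds 2 vertices, so the decomposition has width 1, which upper-bounds the treewidth. Any graph with an edge has treewidth ≥ 1, and G has the edge 1–2. The upper and lower bounds meet at 1, so that is the treewidth.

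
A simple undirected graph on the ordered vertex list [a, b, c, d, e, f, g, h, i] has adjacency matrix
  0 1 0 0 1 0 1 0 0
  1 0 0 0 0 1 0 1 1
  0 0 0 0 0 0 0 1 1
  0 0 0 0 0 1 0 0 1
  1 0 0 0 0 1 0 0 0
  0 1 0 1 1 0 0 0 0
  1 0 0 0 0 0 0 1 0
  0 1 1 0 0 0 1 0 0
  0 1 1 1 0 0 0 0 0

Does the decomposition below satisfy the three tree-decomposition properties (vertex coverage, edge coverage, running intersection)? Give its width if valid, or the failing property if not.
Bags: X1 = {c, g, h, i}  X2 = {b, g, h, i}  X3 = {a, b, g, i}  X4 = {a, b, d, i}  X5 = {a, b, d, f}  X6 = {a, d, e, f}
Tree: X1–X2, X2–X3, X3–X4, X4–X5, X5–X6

Yes; width 3.

Checking the three conditions: (i) the bags cover all of {a, b, c, d, e, f, g, h, i}; (ii) for each edge, some bag contains both endpoints; (iii) the bags containing any fixed vertex form a subtree. All hold, so the decomposition is valid with width 4 − 1 = 3.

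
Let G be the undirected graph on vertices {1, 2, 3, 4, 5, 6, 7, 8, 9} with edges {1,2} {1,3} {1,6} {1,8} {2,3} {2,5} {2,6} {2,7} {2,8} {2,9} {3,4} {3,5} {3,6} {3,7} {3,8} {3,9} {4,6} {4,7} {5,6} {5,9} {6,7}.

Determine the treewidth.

3

A width-3 tree decomposition is:
Bags: B1 = {2, 3, 6, 7}  B2 = {2, 3, 5, 6}  B3 = {1, 2, 3, 6}  B4 = {1, 2, 3, 8}  B5 = {2, 3, 5, 9}  B6 = {3, 4, 6, 7}
Tree: B1–B2, B2–B3, B3–B4, B2–B5, B1–B6
Every bag has size at most 4, so the width is 4 − 1 = 3 and tw(G) ≤ 3. For the lower bound, the 4 vertices {1, 2, 3, 8} are pairwise adjacent, and any tree decomposition puts a clique entirely inside one bag — forcing width ≥ 3. Hence tw(G) = 3 exactly.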